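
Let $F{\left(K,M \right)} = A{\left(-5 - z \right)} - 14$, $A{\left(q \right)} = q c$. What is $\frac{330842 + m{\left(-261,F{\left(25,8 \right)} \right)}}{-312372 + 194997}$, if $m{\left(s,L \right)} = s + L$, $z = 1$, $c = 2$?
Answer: $- \frac{22037}{7825} \approx -2.8162$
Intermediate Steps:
$A{\left(q \right)} = 2 q$ ($A{\left(q \right)} = q 2 = 2 q$)
$F{\left(K,M \right)} = -26$ ($F{\left(K,M \right)} = 2 \left(-5 - 1\right) - 14 = 2 \left(-6\right) - 14 = -12 - 14 = -26$)
$m{\left(s,L \right)} = L + s$
$\frac{330842 + m{\left(-261,F{\left(25,8 \right)} \right)}}{-312372 + 194997} = \frac{330842 - 287}{-312372 + 194997} = \frac{330842 - 287}{-117375} = 330555 \left(- \frac{1}{117375}\right) = - \frac{22037}{7825}$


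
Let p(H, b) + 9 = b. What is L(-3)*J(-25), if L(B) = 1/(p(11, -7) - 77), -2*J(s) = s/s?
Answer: 1/186 ≈ 0.0053763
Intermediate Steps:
J(s) = -½ (J(s) = -s/(2*s) = -½*1 = -½)
p(H, b) = -9 + b
L(B) = -1/93 (L(B) = 1/((-9 - 7) - 77) = 1/(-16 - 77) = 1/(-93) = -1/93)
L(-3)*J(-25) = -1/93*(-½) = 1/186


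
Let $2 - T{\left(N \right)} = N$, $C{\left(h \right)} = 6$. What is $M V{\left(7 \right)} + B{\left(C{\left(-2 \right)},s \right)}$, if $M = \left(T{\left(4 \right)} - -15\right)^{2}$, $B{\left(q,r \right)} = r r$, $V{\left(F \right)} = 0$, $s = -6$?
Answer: $36$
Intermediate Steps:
$T{\left(N \right)} = 2 - N$
$B{\left(q,r \right)} = r^{2}$
$M = 169$ ($M = \left(\left(2 - 4\right) - -15\right)^{2} = \left(\left(2 - 4\right) + 15\right)^{2} = \left(-2 + 15\right)^{2} = 13^{2} = 169$)
$M V{\left(7 \right)} + B{\left(C{\left(-2 \right)},s \right)} = 169 \cdot 0 + \left(-6\right)^{2} = 0 + 36 = 36$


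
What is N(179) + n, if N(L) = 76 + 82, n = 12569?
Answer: 12727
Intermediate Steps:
N(L) = 158
N(179) + n = 158 + 12569 = 12727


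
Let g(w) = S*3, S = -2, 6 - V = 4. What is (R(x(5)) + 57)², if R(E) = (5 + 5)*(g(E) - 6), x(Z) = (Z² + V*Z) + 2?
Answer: 3969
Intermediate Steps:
V = 2 (V = 6 - 1*4 = 6 - 4 = 2)
x(Z) = 2 + Z² + 2*Z (x(Z) = (Z² + 2*Z) + 2 = 2 + Z² + 2*Z)
g(w) = -6 (g(w) = -2*3 = -6)
R(E) = -120 (R(E) = (5 + 5)*(-6 - 6) = 10*(-12) = -120)
(R(x(5)) + 57)² = (-120 + 57)² = (-63)² = 3969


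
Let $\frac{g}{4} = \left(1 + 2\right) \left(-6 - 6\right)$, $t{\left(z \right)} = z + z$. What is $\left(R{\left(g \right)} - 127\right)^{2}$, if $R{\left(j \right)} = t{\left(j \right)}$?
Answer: $172225$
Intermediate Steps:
$t{\left(z \right)} = 2 z$
$g = -144$ ($g = 4 \left(1 + 2\right) \left(-6 - 6\right) = 4 \cdot 3 \left(-12\right) = 4 \left(-36\right) = -144$)
$R{\left(j \right)} = 2 j$
$\left(R{\left(g \right)} - 127\right)^{2} = \left(2 \left(-144\right) - 127\right)^{2} = \left(-288 - 127\right)^{2} = \left(-415\right)^{2} = 172225$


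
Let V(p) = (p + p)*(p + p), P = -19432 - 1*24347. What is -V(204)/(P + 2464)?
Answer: 166464/41315 ≈ 4.0291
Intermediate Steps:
P = -43779 (P = -19432 - 24347 = -43779)
V(p) = 4*p² (V(p) = (2*p)*(2*p) = 4*p²)
-V(204)/(P + 2464) = -4*204²/(-43779 + 2464) = -4*41616/(-41315) = -166464*(-1)/41315 = -1*(-166464/41315) = 166464/41315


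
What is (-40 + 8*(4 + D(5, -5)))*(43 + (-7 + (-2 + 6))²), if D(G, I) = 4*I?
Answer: -8736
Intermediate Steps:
(-40 + 8*(4 + D(5, -5)))*(43 + (-7 + (-2 + 6))²) = (-40 + 8*(4 + 4*(-5)))*(43 + (-7 + (-2 + 6))²) = (-40 + 8*(4 - 20))*(43 + (-7 + 4)²) = (-40 + 8*(-16))*(43 + (-3)²) = (-40 - 128)*(43 + 9) = -168*52 = -8736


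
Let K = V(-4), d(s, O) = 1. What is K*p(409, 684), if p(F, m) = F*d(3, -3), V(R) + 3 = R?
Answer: -2863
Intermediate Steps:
V(R) = -3 + R
K = -7 (K = -3 - 4 = -7)
p(F, m) = F (p(F, m) = F*1 = F)
K*p(409, 684) = -7*409 = -2863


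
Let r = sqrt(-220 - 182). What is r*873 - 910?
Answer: -910 + 873*I*sqrt(402) ≈ -910.0 + 17504.0*I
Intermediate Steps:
r = I*sqrt(402) (r = sqrt(-402) = I*sqrt(402) ≈ 20.05*I)
r*873 - 910 = (I*sqrt(402))*873 - 910 = 873*I*sqrt(402) - 910 = -910 + 873*I*sqrt(402)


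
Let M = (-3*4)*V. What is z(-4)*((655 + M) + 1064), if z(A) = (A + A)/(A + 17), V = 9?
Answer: -12888/13 ≈ -991.38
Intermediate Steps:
z(A) = 2*A/(17 + A) (z(A) = (2*A)/(17 + A) = 2*A/(17 + A))
M = -108 (M = -3*4*9 = -12*9 = -108)
z(-4)*((655 + M) + 1064) = (2*(-4)/(17 - 4))*((655 - 108) + 1064) = (2*(-4)/13)*(547 + 1064) = (2*(-4)*(1/13))*1611 = -8/13*1611 = -12888/13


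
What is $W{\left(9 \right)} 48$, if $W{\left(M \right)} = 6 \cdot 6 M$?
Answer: $15552$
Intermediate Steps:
$W{\left(M \right)} = 36 M$
$W{\left(9 \right)} 48 = 36 \cdot 9 \cdot 48 = 324 \cdot 48 = 15552$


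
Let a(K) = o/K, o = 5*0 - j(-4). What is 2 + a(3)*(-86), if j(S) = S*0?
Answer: 2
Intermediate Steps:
j(S) = 0
o = 0 (o = 5*0 - 1*0 = 0 + 0 = 0)
a(K) = 0 (a(K) = 0/K = 0)
2 + a(3)*(-86) = 2 + 0*(-86) = 2 + 0 = 2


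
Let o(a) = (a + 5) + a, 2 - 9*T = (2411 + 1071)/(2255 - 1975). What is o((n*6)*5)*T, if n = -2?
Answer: 11201/84 ≈ 133.35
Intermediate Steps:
T = -487/420 (T = 2/9 - (2411 + 1071)/(9*(2255 - 1975)) = 2/9 - 3482/(9*280) = 2/9 - ⅑*1741/140 = 2/9 - 1741/1260 = -487/420 ≈ -1.1595)
o(a) = 5 + 2*a (o(a) = (5 + a) + a = 5 + 2*a)
o((n*6)*5)*T = (5 + 2*(-2*6*5))*(-487/420) = (5 + 2*(-12*5))*(-487/420) = (5 + 2*(-60))*(-487/420) = (5 - 120)*(-487/420) = -115*(-487/420) = 11201/84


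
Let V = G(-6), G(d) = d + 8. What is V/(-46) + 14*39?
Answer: 12557/23 ≈ 545.96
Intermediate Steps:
G(d) = 8 + d
V = 2 (V = 8 - 6 = 2)
V/(-46) + 14*39 = 2/(-46) + 14*39 = 2*(-1/46) + 546 = -1/23 + 546 = 12557/23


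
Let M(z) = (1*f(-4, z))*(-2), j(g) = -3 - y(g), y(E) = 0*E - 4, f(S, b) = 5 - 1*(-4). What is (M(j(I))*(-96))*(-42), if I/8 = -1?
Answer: -72576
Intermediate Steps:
I = -8 (I = 8*(-1) = -8)
f(S, b) = 9 (f(S, b) = 5 + 4 = 9)
y(E) = -4 (y(E) = 0 - 4 = -4)
j(g) = 1 (j(g) = -3 - 1*(-4) = -3 + 4 = 1)
M(z) = -18 (M(z) = (1*9)*(-2) = 9*(-2) = -18)
(M(j(I))*(-96))*(-42) = -18*(-96)*(-42) = 1728*(-42) = -72576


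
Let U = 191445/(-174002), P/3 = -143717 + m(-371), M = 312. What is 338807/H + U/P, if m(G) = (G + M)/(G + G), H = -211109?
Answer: -33087513479111420/20616702104150601 ≈ -1.6049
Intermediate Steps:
m(G) = (312 + G)/(2*G) (m(G) = (G + 312)/(G + G) = (312 + G)/((2*G)) = (312 + G)*(1/(2*G)) = (312 + G)/(2*G))
P = -319913865/742 (P = 3*(-143717 + (1/2)*(312 - 371)/(-371)) = 3*(-143717 + (1/2)*(-1/371)*(-59)) = 3*(-143717 + 59/742) = 3*(-106637955/742) = -319913865/742 ≈ -4.3115e+5)
U = -191445/174002 (U = 191445*(-1/174002) = -191445/174002 ≈ -1.1002)
338807/H + U/P = 338807/(-211109) - 191445/(174002*(-319913865/742)) = 338807*(-1/211109) - 191445/174002*(-742/319913865) = -338807/211109 + 4735073/1855521744591 = -33087513479111420/20616702104150601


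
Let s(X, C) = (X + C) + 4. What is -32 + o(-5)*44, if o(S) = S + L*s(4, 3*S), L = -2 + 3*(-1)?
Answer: 1288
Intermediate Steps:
L = -5 (L = -2 - 3 = -5)
s(X, C) = 4 + C + X (s(X, C) = (C + X) + 4 = 4 + C + X)
o(S) = -40 - 14*S (o(S) = S - 5*(4 + 3*S + 4) = S - 5*(8 + 3*S) = S + (-40 - 15*S) = -40 - 14*S)
-32 + o(-5)*44 = -32 + (-40 - 14*(-5))*44 = -32 + (-40 + 70)*44 = -32 + 30*44 = -32 + 1320 = 1288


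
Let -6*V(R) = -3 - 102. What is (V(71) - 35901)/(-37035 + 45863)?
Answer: -71767/17656 ≈ -4.0647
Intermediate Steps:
V(R) = 35/2 (V(R) = -(-3 - 102)/6 = -⅙*(-105) = 35/2)
(V(71) - 35901)/(-37035 + 45863) = (35/2 - 35901)/(-37035 + 45863) = -71767/2/8828 = -71767/2*1/8828 = -71767/17656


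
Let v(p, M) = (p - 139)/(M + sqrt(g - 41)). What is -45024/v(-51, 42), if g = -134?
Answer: 945504/95 + 22512*I*sqrt(7)/19 ≈ 9952.7 + 3134.8*I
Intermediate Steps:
v(p, M) = (-139 + p)/(M + 5*I*sqrt(7)) (v(p, M) = (p - 139)/(M + sqrt(-134 - 41)) = (-139 + p)/(M + sqrt(-175)) = (-139 + p)/(M + 5*I*sqrt(7)))
-45024/v(-51, 42) = -45024*(42 + 5*I*sqrt(7))/(-139 - 51) = -(-945504/95 - 22512*I*sqrt(7)/19) = -45024*(-21/95 - I*sqrt(7)/38) = 945504/95 + 22512*I*sqrt(7)/19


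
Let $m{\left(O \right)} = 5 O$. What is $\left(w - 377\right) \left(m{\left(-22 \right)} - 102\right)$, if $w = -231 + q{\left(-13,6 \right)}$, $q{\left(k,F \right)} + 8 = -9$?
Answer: $132500$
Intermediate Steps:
$q{\left(k,F \right)} = -17$ ($q{\left(k,F \right)} = -8 - 9 = -17$)
$w = -248$ ($w = -231 - 17 = -248$)
$\left(w - 377\right) \left(m{\left(-22 \right)} - 102\right) = \left(-248 - 377\right) \left(5 \left(-22\right) - 102\right) = - 625 \left(-110 - 102\right) = \left(-625\right) \left(-212\right) = 132500$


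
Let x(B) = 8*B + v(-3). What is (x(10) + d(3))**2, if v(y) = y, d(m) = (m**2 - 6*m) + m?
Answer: 5041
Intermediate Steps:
d(m) = m**2 - 5*m
x(B) = -3 + 8*B (x(B) = 8*B - 3 = -3 + 8*B)
(x(10) + d(3))**2 = ((-3 + 8*10) + 3*(-5 + 3))**2 = ((-3 + 80) + 3*(-2))**2 = (77 - 6)**2 = 71**2 = 5041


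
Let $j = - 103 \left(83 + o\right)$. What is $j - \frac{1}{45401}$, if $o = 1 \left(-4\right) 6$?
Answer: $- \frac{275901878}{45401} \approx -6077.0$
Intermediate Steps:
$o = -24$ ($o = \left(-4\right) 6 = -24$)
$j = -6077$ ($j = - 103 \left(83 - 24\right) = \left(-103\right) 59 = -6077$)
$j - \frac{1}{45401} = -6077 - \frac{1}{45401} = - \frac{275901878}{45401}$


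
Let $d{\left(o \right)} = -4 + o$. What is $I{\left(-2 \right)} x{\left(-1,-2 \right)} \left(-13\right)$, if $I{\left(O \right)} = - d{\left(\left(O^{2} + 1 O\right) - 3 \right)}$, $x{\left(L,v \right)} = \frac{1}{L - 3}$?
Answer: $\frac{65}{4} \approx 16.25$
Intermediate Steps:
$x{\left(L,v \right)} = \frac{1}{-3 + L}$
$I{\left(O \right)} = 7 - O - O^{2}$ ($I{\left(O \right)} = - (-4 - \left(3 - O - O^{2}\right)) = - (-4 + \left(-3 + O + O^{2}\right)) = - (-7 + O + O^{2}) = 7 - O - O^{2}$)
$I{\left(-2 \right)} x{\left(-1,-2 \right)} \left(-13\right) = \frac{7 - -2 - \left(-2\right)^{2}}{-3 - 1} \left(-13\right) = \frac{7 + 2 - 4}{-4} \left(-13\right) = \left(7 + 2 - 4\right) \left(- \frac{1}{4}\right) \left(-13\right) = 5 \left(- \frac{1}{4}\right) \left(-13\right) = \left(- \frac{5}{4}\right) \left(-13\right) = \frac{65}{4}$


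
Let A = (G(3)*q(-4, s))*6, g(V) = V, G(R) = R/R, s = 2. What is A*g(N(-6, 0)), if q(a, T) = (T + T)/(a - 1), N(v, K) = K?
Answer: 0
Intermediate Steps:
G(R) = 1
q(a, T) = 2*T/(-1 + a) (q(a, T) = (2*T)/(-1 + a) = 2*T/(-1 + a))
A = -24/5 (A = (1*(2*2/(-1 - 4)))*6 = (1*(2*2/(-5)))*6 = (1*(2*2*(-⅕)))*6 = (1*(-⅘))*6 = -⅘*6 = -24/5 ≈ -4.8000)
A*g(N(-6, 0)) = -24/5*0 = 0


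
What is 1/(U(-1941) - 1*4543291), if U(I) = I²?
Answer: -1/775810 ≈ -1.2890e-6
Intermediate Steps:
1/(U(-1941) - 1*4543291) = 1/((-1941)² - 1*4543291) = 1/(3767481 - 4543291) = 1/(-775810) = -1/775810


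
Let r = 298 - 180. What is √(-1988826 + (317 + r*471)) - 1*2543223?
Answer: -2543223 + I*√1932931 ≈ -2.5432e+6 + 1390.3*I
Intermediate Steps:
r = 118
√(-1988826 + (317 + r*471)) - 1*2543223 = √(-1988826 + (317 + 118*471)) - 1*2543223 = √(-1988826 + (317 + 55578)) - 2543223 = √(-1988826 + 55895) - 2543223 = √(-1932931) - 2543223 = I*√1932931 - 2543223 = -2543223 + I*√1932931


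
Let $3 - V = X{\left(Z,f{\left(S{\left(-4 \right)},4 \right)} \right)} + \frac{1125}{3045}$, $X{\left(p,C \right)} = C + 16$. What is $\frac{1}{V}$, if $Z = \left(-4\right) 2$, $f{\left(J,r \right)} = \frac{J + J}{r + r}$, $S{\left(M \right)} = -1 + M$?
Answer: $- \frac{812}{9841} \approx -0.082512$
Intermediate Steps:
$f{\left(J,r \right)} = \frac{J}{r}$ ($f{\left(J,r \right)} = \frac{2 J}{2 r} = 2 J \frac{1}{2 r} = \frac{J}{r}$)
$Z = -8$
$X{\left(p,C \right)} = 16 + C$
$V = - \frac{9841}{812}$ ($V = 3 - \left(\left(16 + \frac{-1 - 4}{4}\right) + \frac{1125}{3045}\right) = 3 - \left(\left(16 - \frac{5}{4}\right) + 1125 \cdot \frac{1}{3045}\right) = 3 - \left(\left(16 - \frac{5}{4}\right) + \frac{75}{203}\right) = 3 - \left(\frac{59}{4} + \frac{75}{203}\right) = 3 - \frac{12277}{812} = - \frac{9841}{812} \approx -12.119$)
$\frac{1}{V} = \frac{1}{- \frac{9841}{812}} = - \frac{812}{9841}$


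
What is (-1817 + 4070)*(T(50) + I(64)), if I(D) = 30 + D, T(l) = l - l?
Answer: 211782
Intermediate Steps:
T(l) = 0
(-1817 + 4070)*(T(50) + I(64)) = (-1817 + 4070)*(0 + (30 + 64)) = 2253*(0 + 94) = 2253*94 = 211782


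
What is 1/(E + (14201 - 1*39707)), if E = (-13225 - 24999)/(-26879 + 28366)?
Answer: -1487/37965646 ≈ -3.9167e-5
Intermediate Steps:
E = -38224/1487 ≈ -25.705
1/(E + (14201 - 1*39707)) = 1/(-38224/1487 + (14201 - 1*39707)) = 1/(-38224/1487 + (14201 - 39707)) = 1/(-38224/1487 - 25506) = 1/(-37965646/1487) = -1487/37965646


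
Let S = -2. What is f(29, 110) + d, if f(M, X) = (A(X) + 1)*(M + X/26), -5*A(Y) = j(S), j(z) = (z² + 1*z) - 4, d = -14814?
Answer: -959886/65 ≈ -14767.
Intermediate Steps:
j(z) = -4 + z + z² (j(z) = (z² + z) - 4 = (z + z²) - 4 = -4 + z + z²)
A(Y) = ⅖ (A(Y) = -(-4 - 2 + (-2)²)/5 = -(-4 - 2 + 4)/5 = -⅕*(-2) = ⅖)
f(M, X) = 7*M/5 + 7*X/130 (f(M, X) = (⅖ + 1)*(M + X/26) = 7*(M + X*(1/26))/5 = 7*(M + X/26)/5 = 7*M/5 + 7*X/130)
f(29, 110) + d = ((7/5)*29 + (7/130)*110) - 14814 = (203/5 + 77/13) - 14814 = 3024/65 - 14814 = -959886/65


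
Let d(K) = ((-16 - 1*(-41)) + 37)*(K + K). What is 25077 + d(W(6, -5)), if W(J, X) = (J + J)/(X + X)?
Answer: 124641/5 ≈ 24928.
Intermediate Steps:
W(J, X) = J/X (W(J, X) = (2*J)/((2*X)) = (2*J)*(1/(2*X)) = J/X)
d(K) = 124*K (d(K) = ((-16 + 41) + 37)*(2*K) = (25 + 37)*(2*K) = 62*(2*K) = 124*K)
25077 + d(W(6, -5)) = 25077 + 124*(6/(-5)) = 25077 + 124*(6*(-1/5)) = 25077 + 124*(-6/5) = 25077 - 744/5 = 124641/5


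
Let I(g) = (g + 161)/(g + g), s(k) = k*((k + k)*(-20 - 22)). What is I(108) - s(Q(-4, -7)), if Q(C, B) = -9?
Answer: 1469933/216 ≈ 6805.2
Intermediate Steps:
s(k) = -84*k**2 (s(k) = k*((2*k)*(-42)) = k*(-84*k) = -84*k**2)
I(g) = (161 + g)/(2*g) (I(g) = (161 + g)/((2*g)) = (161 + g)*(1/(2*g)) = (161 + g)/(2*g))
I(108) - s(Q(-4, -7)) = (1/2)*(161 + 108)/108 - (-84)*(-9)**2 = (1/2)*(1/108)*269 - (-84)*81 = 269/216 - 1*(-6804) = 269/216 + 6804 = 1469933/216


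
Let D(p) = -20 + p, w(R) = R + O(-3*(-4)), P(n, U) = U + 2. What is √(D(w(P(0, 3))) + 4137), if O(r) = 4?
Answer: √4126 ≈ 64.234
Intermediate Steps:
P(n, U) = 2 + U
w(R) = 4 + R (w(R) = R + 4 = 4 + R)
√(D(w(P(0, 3))) + 4137) = √((-20 + (4 + (2 + 3))) + 4137) = √((-20 + (4 + 5)) + 4137) = √((-20 + 9) + 4137) = √(-11 + 4137) = √4126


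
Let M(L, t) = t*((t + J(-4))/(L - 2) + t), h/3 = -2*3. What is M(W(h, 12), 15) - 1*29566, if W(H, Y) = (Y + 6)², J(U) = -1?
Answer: -674828/23 ≈ -29340.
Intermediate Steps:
h = -18 (h = 3*(-2*3) = 3*(-6) = -18)
W(H, Y) = (6 + Y)²
M(L, t) = t*(t + (-1 + t)/(-2 + L)) (M(L, t) = t*((t - 1)/(L - 2) + t) = t*((-1 + t)/(-2 + L) + t) = t*(t + (-1 + t)/(-2 + L)))
M(W(h, 12), 15) - 1*29566 = 15*(-1 - 1*15 + (6 + 12)²*15)/(-2 + (6 + 12)²) - 1*29566 = 15*(-1 - 15 + 18²*15)/(-2 + 18²) - 29566 = 15*(-1 - 15 + 324*15)/(-2 + 324) - 29566 = 15*(-1 - 15 + 4860)/322 - 29566 = 15*(1/322)*4844 - 29566 = 5190/23 - 29566 = -674828/23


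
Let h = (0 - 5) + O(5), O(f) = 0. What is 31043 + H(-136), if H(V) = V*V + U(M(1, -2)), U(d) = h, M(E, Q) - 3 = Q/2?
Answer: 49534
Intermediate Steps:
h = -5 (h = (0 - 5) + 0 = -5 + 0 = -5)
M(E, Q) = 3 + Q/2
U(d) = -5
H(V) = -5 + V² (H(V) = V*V - 5 = V² - 5 = -5 + V²)
31043 + H(-136) = 31043 + (-5 + (-136)²) = 31043 + (-5 + 18496) = 31043 + 18491 = 49534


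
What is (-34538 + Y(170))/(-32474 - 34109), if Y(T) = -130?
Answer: 34668/66583 ≈ 0.52067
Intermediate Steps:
(-34538 + Y(170))/(-32474 - 34109) = (-34538 - 130)/(-32474 - 34109) = -34668/(-66583) = -34668*(-1/66583) = 34668/66583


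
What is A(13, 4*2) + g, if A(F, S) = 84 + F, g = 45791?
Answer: 45888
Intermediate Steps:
A(13, 4*2) + g = (84 + 13) + 45791 = 97 + 45791 = 45888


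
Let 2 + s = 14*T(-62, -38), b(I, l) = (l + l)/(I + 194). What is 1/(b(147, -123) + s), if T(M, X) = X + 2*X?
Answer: -341/545164 ≈ -0.00062550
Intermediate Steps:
T(M, X) = 3*X
b(I, l) = 2*l/(194 + I) (b(I, l) = (2*l)/(194 + I) = 2*l/(194 + I))
s = -1598 (s = -2 + 14*(3*(-38)) = -2 + 14*(-114) = -2 - 1596 = -1598)
1/(b(147, -123) + s) = 1/(2*(-123)/(194 + 147) - 1598) = 1/(2*(-123)/341 - 1598) = 1/(2*(-123)*(1/341) - 1598) = 1/(-246/341 - 1598) = 1/(-545164/341) = -341/545164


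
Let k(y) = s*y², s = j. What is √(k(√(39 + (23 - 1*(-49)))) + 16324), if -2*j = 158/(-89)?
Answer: √130082845/89 ≈ 128.15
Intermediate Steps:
j = 79/89 (j = -79/(-89) = -79*(-1)/89 = -½*(-158/89) = 79/89 ≈ 0.88764)
s = 79/89 ≈ 0.88764
k(y) = 79*y²/89
√(k(√(39 + (23 - 1*(-49)))) + 16324) = √(79*(√(39 + (23 - 1*(-49))))²/89 + 16324) = √(79*(√(39 + (23 + 49)))²/89 + 16324) = √(79*(√(39 + 72))²/89 + 16324) = √(79*(√111)²/89 + 16324) = √((79/89)*111 + 16324) = √(8769/89 + 16324) = √(1461605/89) = √130082845/89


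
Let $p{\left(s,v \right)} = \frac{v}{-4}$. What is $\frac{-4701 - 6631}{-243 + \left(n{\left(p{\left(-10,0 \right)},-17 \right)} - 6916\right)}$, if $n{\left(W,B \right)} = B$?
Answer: $\frac{2833}{1794} \approx 1.5792$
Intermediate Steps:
$p{\left(s,v \right)} = - \frac{v}{4}$ ($p{\left(s,v \right)} = v \left(- \frac{1}{4}\right) = - \frac{v}{4}$)
$\frac{-4701 - 6631}{-243 + \left(n{\left(p{\left(-10,0 \right)},-17 \right)} - 6916\right)} = \frac{-4701 - 6631}{-243 - 6933} = - \frac{11332}{-243 - 6933} = - \frac{11332}{-7176} = \left(-11332\right) \left(- \frac{1}{7176}\right) = \frac{2833}{1794}$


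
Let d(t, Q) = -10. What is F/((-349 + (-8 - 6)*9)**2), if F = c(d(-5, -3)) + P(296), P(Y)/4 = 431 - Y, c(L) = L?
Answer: 106/45125 ≈ 0.0023490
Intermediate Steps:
P(Y) = 1724 - 4*Y (P(Y) = 4*(431 - Y) = 1724 - 4*Y)
F = 530 (F = -10 + (1724 - 4*296) = -10 + (1724 - 1184) = -10 + 540 = 530)
F/((-349 + (-8 - 6)*9)**2) = 530/((-349 + (-8 - 6)*9)**2) = 530/((-349 - 14*9)**2) = 530/((-349 - 126)**2) = 530/((-475)**2) = 530/225625 = 530*(1/225625) = 106/45125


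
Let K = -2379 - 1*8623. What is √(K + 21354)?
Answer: 4*√647 ≈ 101.74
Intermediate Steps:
K = -11002 (K = -2379 - 8623 = -11002)
√(K + 21354) = √(-11002 + 21354) = √10352 = 4*√647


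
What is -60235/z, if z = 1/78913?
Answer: -4753324555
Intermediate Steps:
z = 1/78913 ≈ 1.2672e-5
-60235/z = -60235/1/78913 = -60235*78913 = -4753324555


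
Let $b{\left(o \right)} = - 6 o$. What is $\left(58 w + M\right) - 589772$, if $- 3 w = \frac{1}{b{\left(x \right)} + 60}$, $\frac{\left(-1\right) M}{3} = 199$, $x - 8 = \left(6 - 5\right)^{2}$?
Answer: $- \frac{5313350}{9} \approx -5.9037 \cdot 10^{5}$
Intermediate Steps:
$x = 9$ ($x = 8 + \left(6 - 5\right)^{2} = 8 + 1^{2} = 8 + 1 = 9$)
$M = -597$ ($M = \left(-3\right) 199 = -597$)
$w = - \frac{1}{18}$ ($w = - \frac{1}{3 \left(\left(-6\right) 9 + 60\right)} = - \frac{1}{3 \left(-54 + 60\right)} = - \frac{1}{3 \cdot 6} = \left(- \frac{1}{3}\right) \frac{1}{6} = - \frac{1}{18} \approx -0.055556$)
$\left(58 w + M\right) - 589772 = \left(58 \left(- \frac{1}{18}\right) - 597\right) - 589772 = \left(- \frac{29}{9} - 597\right) - 589772 = - \frac{5402}{9} - 589772 = - \frac{5313350}{9}$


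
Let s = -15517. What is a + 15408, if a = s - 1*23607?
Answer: -23716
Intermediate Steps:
a = -39124 (a = -15517 - 1*23607 = -15517 - 23607 = -39124)
a + 15408 = -39124 + 15408 = -23716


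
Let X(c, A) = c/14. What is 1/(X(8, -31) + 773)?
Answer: 7/5415 ≈ 0.0012927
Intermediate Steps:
X(c, A) = c/14 (X(c, A) = c*(1/14) = c/14)
1/(X(8, -31) + 773) = 1/((1/14)*8 + 773) = 1/(4/7 + 773) = 1/(5415/7) = 7/5415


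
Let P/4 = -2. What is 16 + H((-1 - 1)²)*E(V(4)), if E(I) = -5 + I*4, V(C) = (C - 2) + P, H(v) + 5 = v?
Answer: 45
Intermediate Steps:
P = -8 (P = 4*(-2) = -8)
H(v) = -5 + v
V(C) = -10 + C (V(C) = (C - 2) - 8 = (-2 + C) - 8 = -10 + C)
E(I) = -5 + 4*I
16 + H((-1 - 1)²)*E(V(4)) = 16 + (-5 + (-1 - 1)²)*(-5 + 4*(-10 + 4)) = 16 + (-5 + (-2)²)*(-5 + 4*(-6)) = 16 + (-5 + 4)*(-5 - 24) = 16 - 1*(-29) = 16 + 29 = 45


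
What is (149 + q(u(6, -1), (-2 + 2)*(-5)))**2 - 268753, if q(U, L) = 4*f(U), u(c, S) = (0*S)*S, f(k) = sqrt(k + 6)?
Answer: -246456 + 1192*sqrt(6) ≈ -2.4354e+5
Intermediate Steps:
f(k) = sqrt(6 + k)
u(c, S) = 0 (u(c, S) = 0*S = 0)
q(U, L) = 4*sqrt(6 + U)
(149 + q(u(6, -1), (-2 + 2)*(-5)))**2 - 268753 = (149 + 4*sqrt(6 + 0))**2 - 268753 = (149 + 4*sqrt(6))**2 - 268753 = -268753 + (149 + 4*sqrt(6))**2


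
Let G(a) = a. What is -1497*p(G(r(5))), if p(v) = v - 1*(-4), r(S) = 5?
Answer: -13473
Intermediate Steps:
p(v) = 4 + v (p(v) = v + 4 = 4 + v)
-1497*p(G(r(5))) = -1497*(4 + 5) = -1497*9 = -13473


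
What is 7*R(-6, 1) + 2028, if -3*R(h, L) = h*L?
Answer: 2042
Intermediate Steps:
R(h, L) = -L*h/3 (R(h, L) = -h*L/3 = -L*h/3)
7*R(-6, 1) + 2028 = 7*(-⅓*1*(-6)) + 2028 = 7*2 + 2028 = 14 + 2028 = 2042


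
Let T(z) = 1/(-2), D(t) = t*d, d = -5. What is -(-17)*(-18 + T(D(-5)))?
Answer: -629/2 ≈ -314.50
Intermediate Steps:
D(t) = -5*t (D(t) = t*(-5) = -5*t)
T(z) = -½
-(-17)*(-18 + T(D(-5))) = -(-17)*(-18 - ½) = -(-17)*(-37)/2 = -1*629/2 = -629/2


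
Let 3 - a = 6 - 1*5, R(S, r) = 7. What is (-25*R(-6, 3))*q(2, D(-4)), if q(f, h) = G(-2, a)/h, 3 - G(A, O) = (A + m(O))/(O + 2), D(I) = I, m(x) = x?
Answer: 525/4 ≈ 131.25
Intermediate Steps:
a = 2 (a = 3 - (6 - 1*5) = 3 - (6 - 5) = 3 - 1*1 = 3 - 1 = 2)
G(A, O) = 3 - (A + O)/(2 + O) (G(A, O) = 3 - (A + O)/(O + 2) = 3 - (A + O)/(2 + O))
q(f, h) = 3/h (q(f, h) = ((6 - 1*(-2) + 2*2)/(2 + 2))/h = ((6 + 2 + 4)/4)/h = ((¼)*12)/h = 3/h)
(-25*R(-6, 3))*q(2, D(-4)) = (-25*7)*(3/(-4)) = -525*(-1)/4 = -175*(-¾) = 525/4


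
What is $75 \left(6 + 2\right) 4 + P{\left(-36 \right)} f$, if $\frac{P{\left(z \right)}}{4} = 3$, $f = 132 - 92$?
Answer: $2880$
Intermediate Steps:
$f = 40$
$P{\left(z \right)} = 12$ ($P{\left(z \right)} = 4 \cdot 3 = 12$)
$75 \left(6 + 2\right) 4 + P{\left(-36 \right)} f = 75 \left(6 + 2\right) 4 + 12 \cdot 40 = 75 \cdot 8 \cdot 4 + 480 = 75 \cdot 32 + 480 = 2400 + 480 = 2880$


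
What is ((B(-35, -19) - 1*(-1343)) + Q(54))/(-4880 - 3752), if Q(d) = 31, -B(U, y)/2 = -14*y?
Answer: -421/4316 ≈ -0.097544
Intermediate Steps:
B(U, y) = 28*y (B(U, y) = -(-28)*y = 28*y)
((B(-35, -19) - 1*(-1343)) + Q(54))/(-4880 - 3752) = ((28*(-19) - 1*(-1343)) + 31)/(-4880 - 3752) = ((-532 + 1343) + 31)/(-8632) = (811 + 31)*(-1/8632) = 842*(-1/8632) = -421/4316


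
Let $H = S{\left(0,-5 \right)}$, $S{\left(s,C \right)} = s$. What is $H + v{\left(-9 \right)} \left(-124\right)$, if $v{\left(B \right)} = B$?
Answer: $1116$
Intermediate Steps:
$H = 0$
$H + v{\left(-9 \right)} \left(-124\right) = 0 - -1116 = 0 + 1116 = 1116$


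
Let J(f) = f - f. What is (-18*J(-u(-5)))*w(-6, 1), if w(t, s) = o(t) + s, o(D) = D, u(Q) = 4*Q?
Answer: 0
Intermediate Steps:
w(t, s) = s + t (w(t, s) = t + s = s + t)
J(f) = 0
(-18*J(-u(-5)))*w(-6, 1) = (-18*0)*(1 - 6) = 0*(-5) = 0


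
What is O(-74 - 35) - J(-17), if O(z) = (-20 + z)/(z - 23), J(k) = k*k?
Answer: -12673/44 ≈ -288.02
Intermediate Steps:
J(k) = k²
O(z) = (-20 + z)/(-23 + z)
O(-74 - 35) - J(-17) = (-20 + (-74 - 35))/(-23 + (-74 - 35)) - 1*(-17)² = (-20 - 109)/(-23 - 109) - 1*289 = -129/(-132) - 289 = -1/132*(-129) - 289 = 43/44 - 289 = -12673/44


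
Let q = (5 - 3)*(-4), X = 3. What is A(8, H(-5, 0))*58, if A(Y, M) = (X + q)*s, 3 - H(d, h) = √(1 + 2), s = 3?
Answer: -870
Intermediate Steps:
H(d, h) = 3 - √3 (H(d, h) = 3 - √(1 + 2) = 3 - √3)
q = -8 (q = 2*(-4) = -8)
A(Y, M) = -15 (A(Y, M) = (3 - 8)*3 = -5*3 = -15)
A(8, H(-5, 0))*58 = -15*58 = -870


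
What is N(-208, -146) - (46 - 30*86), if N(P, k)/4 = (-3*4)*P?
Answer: 12518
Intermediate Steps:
N(P, k) = -48*P (N(P, k) = 4*((-3*4)*P) = 4*(-12*P) = -48*P)
N(-208, -146) - (46 - 30*86) = -48*(-208) - (46 - 30*86) = 9984 - (46 - 2580) = 9984 - 1*(-2534) = 9984 + 2534 = 12518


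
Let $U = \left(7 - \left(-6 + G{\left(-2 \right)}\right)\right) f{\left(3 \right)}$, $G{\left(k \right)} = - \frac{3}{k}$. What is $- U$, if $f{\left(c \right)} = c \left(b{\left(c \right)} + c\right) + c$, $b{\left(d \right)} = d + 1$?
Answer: $-276$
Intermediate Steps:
$b{\left(d \right)} = 1 + d$
$f{\left(c \right)} = c + c \left(1 + 2 c\right)$ ($f{\left(c \right)} = c \left(\left(1 + c\right) + c\right) + c = c \left(1 + 2 c\right) + c = c + c \left(1 + 2 c\right)$)
$U = 276$ ($U = \left(7 + \left(6 - - \frac{3}{-2}\right)\right) 2 \cdot 3 \left(1 + 3\right) = \left(7 + \left(6 - \left(-3\right) \left(- \frac{1}{2}\right)\right)\right) 2 \cdot 3 \cdot 4 = \left(7 + \left(6 - \frac{3}{2}\right)\right) 24 = \left(7 + \frac{9}{2}\right) 24 = \frac{23}{2} \cdot 24 = 276$)
$- U = \left(-1\right) 276 = -276$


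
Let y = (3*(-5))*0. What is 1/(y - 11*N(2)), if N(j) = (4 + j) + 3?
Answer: -1/99 ≈ -0.010101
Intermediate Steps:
N(j) = 7 + j
y = 0 (y = -15*0 = 0)
1/(y - 11*N(2)) = 1/(0 - 11*(7 + 2)) = 1/(0 - 11*9) = 1/(0 - 99) = 1/(-99) = -1/99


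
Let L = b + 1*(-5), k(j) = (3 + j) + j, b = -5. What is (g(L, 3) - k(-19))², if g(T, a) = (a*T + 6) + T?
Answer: 1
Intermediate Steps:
k(j) = 3 + 2*j
L = -10 (L = -5 + 1*(-5) = -5 - 5 = -10)
g(T, a) = 6 + T + T*a (g(T, a) = (T*a + 6) + T = (6 + T*a) + T = 6 + T + T*a)
(g(L, 3) - k(-19))² = ((6 - 10 - 10*3) - (3 + 2*(-19)))² = ((6 - 10 - 30) - (3 - 38))² = (-34 - 1*(-35))² = (-34 + 35)² = 1² = 1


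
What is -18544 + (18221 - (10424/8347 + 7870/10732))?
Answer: -14555951275/44790002 ≈ -324.98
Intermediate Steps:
-18544 + (18221 - (10424/8347 + 7870/10732)) = -18544 + (18221 - (10424*(1/8347) + 7870*(1/10732))) = -18544 + (18221 - (10424/8347 + 3935/5366)) = -18544 + (18221 - 1*88780629/44790002) = -18544 + (18221 - 88780629/44790002) = -18544 + 816029845813/44790002 = -14555951275/44790002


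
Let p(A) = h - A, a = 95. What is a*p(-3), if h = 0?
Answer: 285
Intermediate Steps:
p(A) = -A (p(A) = 0 - A = -A)
a*p(-3) = 95*(-1*(-3)) = 95*3 = 285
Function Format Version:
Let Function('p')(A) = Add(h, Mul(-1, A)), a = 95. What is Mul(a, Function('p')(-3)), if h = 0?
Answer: 285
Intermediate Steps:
Function('p')(A) = Mul(-1, A) (Function('p')(A) = Add(0, Mul(-1, A)) = Mul(-1, A))
Mul(a, Function('p')(-3)) = Mul(95, Mul(-1, -3)) = Mul(95, 3) = 285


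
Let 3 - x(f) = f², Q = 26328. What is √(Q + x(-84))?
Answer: 5*√771 ≈ 138.83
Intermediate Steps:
x(f) = 3 - f²
√(Q + x(-84)) = √(26328 + (3 - 1*(-84)²)) = √(26328 + (3 - 1*7056)) = √(26328 + (3 - 7056)) = √(26328 - 7053) = √19275 = 5*√771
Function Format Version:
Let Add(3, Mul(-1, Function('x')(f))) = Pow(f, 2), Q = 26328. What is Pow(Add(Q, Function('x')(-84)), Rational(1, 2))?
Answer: Mul(5, Pow(771, Rational(1, 2))) ≈ 138.83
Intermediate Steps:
Function('x')(f) = Add(3, Mul(-1, Pow(f, 2)))
Pow(Add(Q, Function('x')(-84)), Rational(1, 2)) = Pow(Add(26328, Add(3, Mul(-1, Pow(-84, 2)))), Rational(1, 2)) = Pow(Add(26328, Add(3, Mul(-1, 7056))), Rational(1, 2)) = Pow(Add(26328, Add(3, -7056)), Rational(1, 2)) = Pow(Add(26328, -7053), Rational(1, 2)) = Pow(19275, Rational(1, 2)) = Mul(5, Pow(771, Rational(1, 2)))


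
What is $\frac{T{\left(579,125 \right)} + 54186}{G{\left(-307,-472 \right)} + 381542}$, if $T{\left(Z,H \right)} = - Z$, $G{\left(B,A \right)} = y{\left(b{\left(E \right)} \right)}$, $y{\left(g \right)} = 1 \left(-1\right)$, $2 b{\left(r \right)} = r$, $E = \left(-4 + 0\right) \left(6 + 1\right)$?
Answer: $\frac{53607}{381541} \approx 0.1405$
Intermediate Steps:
$E = -28$ ($E = \left(-4\right) 7 = -28$)
$b{\left(r \right)} = \frac{r}{2}$
$y{\left(g \right)} = -1$
$G{\left(B,A \right)} = -1$
$\frac{T{\left(579,125 \right)} + 54186}{G{\left(-307,-472 \right)} + 381542} = \frac{\left(-1\right) 579 + 54186}{-1 + 381542} = \frac{-579 + 54186}{381541} = 53607 \cdot \frac{1}{381541} = \frac{53607}{381541}$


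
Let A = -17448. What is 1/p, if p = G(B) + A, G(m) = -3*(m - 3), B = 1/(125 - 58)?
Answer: -67/1168416 ≈ -5.7343e-5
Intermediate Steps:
B = 1/67 ≈ 0.014925
G(m) = 9 - 3*m (G(m) = -3*(-3 + m) = 9 - 3*m)
p = -1168416/67 (p = (9 - 3*1/67) - 17448 = (9 - 3/67) - 17448 = 600/67 - 17448 = -1168416/67 ≈ -17439.)
1/p = 1/(-1168416/67) = -67/1168416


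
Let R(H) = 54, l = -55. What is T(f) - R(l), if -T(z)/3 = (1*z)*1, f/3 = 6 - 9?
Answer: -27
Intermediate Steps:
f = -9 (f = 3*(6 - 9) = 3*(-3) = -9)
T(z) = -3*z (T(z) = -3*1*z = -3*z)
T(f) - R(l) = -3*(-9) - 1*54 = 27 - 54 = -27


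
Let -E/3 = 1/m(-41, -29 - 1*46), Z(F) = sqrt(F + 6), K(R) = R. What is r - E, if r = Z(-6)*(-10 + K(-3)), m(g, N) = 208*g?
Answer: -3/8528 ≈ -0.00035178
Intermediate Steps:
Z(F) = sqrt(6 + F)
r = 0 (r = sqrt(6 - 6)*(-10 - 3) = sqrt(0)*(-13) = 0*(-13) = 0)
E = 3/8528 (E = -3/(208*(-41)) = -3/(-8528) = -3*(-1/8528) = 3/8528 ≈ 0.00035178)
r - E = 0 - 1*3/8528 = 0 - 3/8528 = -3/8528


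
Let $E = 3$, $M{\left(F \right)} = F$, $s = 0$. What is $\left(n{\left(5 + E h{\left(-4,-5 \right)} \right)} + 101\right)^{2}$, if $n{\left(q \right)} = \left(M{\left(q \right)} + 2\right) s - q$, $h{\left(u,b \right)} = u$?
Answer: $11664$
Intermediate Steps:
$n{\left(q \right)} = - q$ ($n{\left(q \right)} = \left(q + 2\right) 0 - q = \left(2 + q\right) 0 - q = 0 - q = - q$)
$\left(n{\left(5 + E h{\left(-4,-5 \right)} \right)} + 101\right)^{2} = \left(- (5 + 3 \left(-4\right)) + 101\right)^{2} = \left(- (5 - 12) + 101\right)^{2} = \left(\left(-1\right) \left(-7\right) + 101\right)^{2} = \left(7 + 101\right)^{2} = 108^{2} = 11664$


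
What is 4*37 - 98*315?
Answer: -30722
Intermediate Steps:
4*37 - 98*315 = 148 - 30870 = -30722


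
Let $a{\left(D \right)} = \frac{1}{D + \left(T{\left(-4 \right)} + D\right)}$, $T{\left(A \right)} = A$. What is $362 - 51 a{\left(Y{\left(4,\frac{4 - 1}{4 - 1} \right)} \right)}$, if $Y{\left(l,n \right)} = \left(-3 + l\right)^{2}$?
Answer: $\frac{775}{2} \approx 387.5$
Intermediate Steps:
$a{\left(D \right)} = \frac{1}{-4 + 2 D}$ ($a{\left(D \right)} = \frac{1}{D + \left(-4 + D\right)} = \frac{1}{-4 + 2 D}$)
$362 - 51 a{\left(Y{\left(4,\frac{4 - 1}{4 - 1} \right)} \right)} = 362 - 51 \frac{1}{2 \left(-2 + \left(-3 + 4\right)^{2}\right)} = 362 - 51 \frac{1}{2 \left(-2 + 1^{2}\right)} = 362 - 51 \frac{1}{2 \left(-2 + 1\right)} = 362 - 51 \frac{1}{2 \left(-1\right)} = 362 - 51 \cdot \frac{1}{2} \left(-1\right) = 362 - - \frac{51}{2} = 362 + \frac{51}{2} = \frac{775}{2}$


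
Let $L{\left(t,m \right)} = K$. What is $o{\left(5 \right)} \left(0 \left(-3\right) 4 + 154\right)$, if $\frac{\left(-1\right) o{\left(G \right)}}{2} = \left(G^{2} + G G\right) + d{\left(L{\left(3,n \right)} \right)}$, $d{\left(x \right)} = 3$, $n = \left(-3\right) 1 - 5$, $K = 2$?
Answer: $-16324$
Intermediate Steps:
$n = -8$ ($n = -3 - 5 = -8$)
$L{\left(t,m \right)} = 2$
$o{\left(G \right)} = -6 - 4 G^{2}$ ($o{\left(G \right)} = - 2 \left(\left(G^{2} + G G\right) + 3\right) = - 2 \left(\left(G^{2} + G^{2}\right) + 3\right) = - 2 \left(2 G^{2} + 3\right) = - 2 \left(3 + 2 G^{2}\right) = -6 - 4 G^{2}$)
$o{\left(5 \right)} \left(0 \left(-3\right) 4 + 154\right) = \left(-6 - 4 \cdot 5^{2}\right) \left(0 \left(-3\right) 4 + 154\right) = \left(-6 - 100\right) \left(0 \cdot 4 + 154\right) = \left(-6 - 100\right) \left(0 + 154\right) = \left(-106\right) 154 = -16324$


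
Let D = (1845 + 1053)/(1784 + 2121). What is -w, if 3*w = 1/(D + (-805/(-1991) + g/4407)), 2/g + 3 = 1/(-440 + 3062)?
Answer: -148476405935/510592672269 ≈ -0.29079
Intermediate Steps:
g = -5244/7865 (g = 2/(-3 + 1/(-440 + 3062)) = 2/(-3 + 1/2622) = 2/(-7865/2622) = 2*(-2622/7865) = -5244/7865 ≈ -0.66675)
D = 2898/3905 ≈ 0.74213
w = 148476405935/510592672269 (w = 1/(3*(2898/3905 + (-805/(-1991) - 5244/7865/4407))) = 1/(3*(2898/3905 + (-805*(-1/1991) - 5244/7865*1/4407))) = 1/(3*(2898/3905 + (805/1991 - 1748/11553685))) = 1/(3*(2898/3905 + 845203287/2091216985)) = 1/(3*(170197557423/148476405935)) = (⅓)*(148476405935/170197557423) = 148476405935/510592672269 ≈ 0.29079)
-w = -1*148476405935/510592672269 = -148476405935/510592672269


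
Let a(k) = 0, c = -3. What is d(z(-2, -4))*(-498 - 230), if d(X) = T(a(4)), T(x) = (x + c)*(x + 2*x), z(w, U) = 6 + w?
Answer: 0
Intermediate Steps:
T(x) = 3*x*(-3 + x) (T(x) = (x - 3)*(x + 2*x) = (-3 + x)*(3*x) = 3*x*(-3 + x))
d(X) = 0 (d(X) = 3*0*(-3 + 0) = 3*0*(-3) = 0)
d(z(-2, -4))*(-498 - 230) = 0*(-498 - 230) = 0*(-728) = 0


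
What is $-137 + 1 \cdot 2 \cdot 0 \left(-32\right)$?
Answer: $-137$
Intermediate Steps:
$-137 + 1 \cdot 2 \cdot 0 \left(-32\right) = -137 + 2 \cdot 0 \left(-32\right) = -137 + 0 \left(-32\right) = -137 + 0 = -137$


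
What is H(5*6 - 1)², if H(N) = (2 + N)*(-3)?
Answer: 8649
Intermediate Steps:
H(N) = -6 - 3*N
H(5*6 - 1)² = (-6 - 3*(5*6 - 1))² = (-6 - 3*(30 - 1))² = (-6 - 3*29)² = (-6 - 87)² = (-93)² = 8649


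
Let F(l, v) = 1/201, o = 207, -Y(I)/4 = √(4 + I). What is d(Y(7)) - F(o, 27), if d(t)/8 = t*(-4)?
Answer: -1/201 + 128*√11 ≈ 424.52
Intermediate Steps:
Y(I) = -4*√(4 + I)
d(t) = -32*t (d(t) = 8*(t*(-4)) = 8*(-4*t) = -32*t)
F(l, v) = 1/201
d(Y(7)) - F(o, 27) = -(-128)*√(4 + 7) - 1*1/201 = -(-128)*√11 - 1/201 = 128*√11 - 1/201 = -1/201 + 128*√11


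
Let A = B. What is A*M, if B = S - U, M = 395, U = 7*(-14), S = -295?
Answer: -77815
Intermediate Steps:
U = -98
B = -197 (B = -295 - 1*(-98) = -295 + 98 = -197)
A = -197
A*M = -197*395 = -77815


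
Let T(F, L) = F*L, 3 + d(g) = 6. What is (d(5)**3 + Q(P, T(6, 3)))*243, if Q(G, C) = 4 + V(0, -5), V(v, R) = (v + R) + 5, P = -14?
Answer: 7533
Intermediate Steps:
d(g) = 3 (d(g) = -3 + 6 = 3)
V(v, R) = 5 + R + v (V(v, R) = (R + v) + 5 = 5 + R + v)
Q(G, C) = 4 (Q(G, C) = 4 + (5 - 5 + 0) = 4 + 0 = 4)
(d(5)**3 + Q(P, T(6, 3)))*243 = (3**3 + 4)*243 = (27 + 4)*243 = 31*243 = 7533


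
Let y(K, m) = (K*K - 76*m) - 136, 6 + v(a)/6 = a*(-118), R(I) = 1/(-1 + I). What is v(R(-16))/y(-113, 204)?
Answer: -32/16269 ≈ -0.0019669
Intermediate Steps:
v(a) = -36 - 708*a (v(a) = -36 + 6*(a*(-118)) = -36 + 6*(-118*a) = -36 - 708*a)
y(K, m) = -136 + K**2 - 76*m (y(K, m) = (K**2 - 76*m) - 136 = -136 + K**2 - 76*m)
v(R(-16))/y(-113, 204) = (-36 - 708/(-1 - 16))/(-136 + (-113)**2 - 76*204) = (-36 - 708/(-17))/(-136 + 12769 - 15504) = (-36 - 708*(-1/17))/(-2871) = (-36 + 708/17)*(-1/2871) = (96/17)*(-1/2871) = -32/16269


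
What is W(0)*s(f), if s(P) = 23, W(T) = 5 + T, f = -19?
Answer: 115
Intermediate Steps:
W(0)*s(f) = (5 + 0)*23 = 5*23 = 115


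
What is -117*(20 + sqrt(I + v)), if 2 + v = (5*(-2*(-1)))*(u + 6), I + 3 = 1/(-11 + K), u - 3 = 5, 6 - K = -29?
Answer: -2340 - 39*sqrt(19446)/4 ≈ -3699.6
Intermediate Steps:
K = 35 (K = 6 - 1*(-29) = 6 + 29 = 35)
u = 8 (u = 3 + 5 = 8)
I = -71/24 (I = -3 + 1/(-11 + 35) = -3 + 1/24 = -71/24 ≈ -2.9583)
v = 138 (v = -2 + (5*(-2*(-1)))*(8 + 6) = -2 + (5*2)*14 = -2 + 10*14 = -2 + 140 = 138)
-117*(20 + sqrt(I + v)) = -117*(20 + sqrt(-71/24 + 138)) = -117*(20 + sqrt(3241/24)) = -117*(20 + sqrt(19446)/12) = -2340 - 39*sqrt(19446)/4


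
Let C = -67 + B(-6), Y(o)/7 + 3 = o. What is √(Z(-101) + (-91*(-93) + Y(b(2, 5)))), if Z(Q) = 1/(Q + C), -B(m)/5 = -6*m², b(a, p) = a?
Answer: √439576761/228 ≈ 91.957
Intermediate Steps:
B(m) = 30*m² (B(m) = -(-30)*m² = 30*m²)
Y(o) = -21 + 7*o
C = 1013 (C = -67 + 30*(-6)² = -67 + 30*36 = -67 + 1080 = 1013)
Z(Q) = 1/(1013 + Q) (Z(Q) = 1/(Q + 1013) = 1/(1013 + Q))
√(Z(-101) + (-91*(-93) + Y(b(2, 5)))) = √(1/(1013 - 101) + (-91*(-93) + (-21 + 7*2))) = √(1/912 + (8463 + (-21 + 14))) = √(1/912 + (8463 - 7)) = √(1/912 + 8456) = √(7711873/912) = √439576761/228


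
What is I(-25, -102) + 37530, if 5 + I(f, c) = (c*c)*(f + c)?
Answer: -1283783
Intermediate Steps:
I(f, c) = -5 + c²*(c + f) (I(f, c) = -5 + (c*c)*(f + c) = -5 + c²*(c + f))
I(-25, -102) + 37530 = (-5 + (-102)³ - 25*(-102)²) + 37530 = (-5 - 1061208 - 25*10404) + 37530 = (-5 - 1061208 - 260100) + 37530 = -1321313 + 37530 = -1283783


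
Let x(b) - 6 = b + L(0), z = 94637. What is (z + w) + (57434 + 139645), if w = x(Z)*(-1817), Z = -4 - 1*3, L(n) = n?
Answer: 293533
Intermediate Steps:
Z = -7 (Z = -4 - 3 = -7)
x(b) = 6 + b (x(b) = 6 + (b + 0) = 6 + b)
w = 1817 (w = (6 - 7)*(-1817) = -1*(-1817) = 1817)
(z + w) + (57434 + 139645) = (94637 + 1817) + (57434 + 139645) = 96454 + 197079 = 293533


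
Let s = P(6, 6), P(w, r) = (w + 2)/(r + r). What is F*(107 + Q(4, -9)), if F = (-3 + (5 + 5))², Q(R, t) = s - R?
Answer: 15239/3 ≈ 5079.7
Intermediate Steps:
P(w, r) = (2 + w)/(2*r) (P(w, r) = (2 + w)/((2*r)) = (2 + w)*(1/(2*r)) = (2 + w)/(2*r))
s = ⅔ (s = (½)*(2 + 6)/6 = (½)*(⅙)*8 = ⅔ ≈ 0.66667)
Q(R, t) = ⅔ - R
F = 49 (F = (-3 + 10)² = 7² = 49)
F*(107 + Q(4, -9)) = 49*(107 + (⅔ - 1*4)) = 49*(107 + (⅔ - 4)) = 49*(107 - 10/3) = 49*(311/3) = 15239/3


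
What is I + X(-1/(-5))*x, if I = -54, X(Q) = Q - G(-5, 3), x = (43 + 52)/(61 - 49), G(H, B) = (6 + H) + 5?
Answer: -1199/12 ≈ -99.917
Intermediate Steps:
G(H, B) = 11 + H
x = 95/12 ≈ 7.9167
X(Q) = -6 + Q (X(Q) = Q - (11 - 5) = Q - 1*6 = Q - 6 = -6 + Q)
I + X(-1/(-5))*x = -54 + (-6 - 1/(-5))*(95/12) = -54 + (-6 - 1*(-1/5))*(95/12) = -54 + (-6 + 1/5)*(95/12) = -54 - 29/5*95/12 = -54 - 551/12 = -1199/12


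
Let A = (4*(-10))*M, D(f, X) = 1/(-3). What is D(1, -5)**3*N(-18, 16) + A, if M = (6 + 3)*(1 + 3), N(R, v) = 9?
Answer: -4321/3 ≈ -1440.3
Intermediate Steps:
D(f, X) = -1/3
M = 36 (M = 9*4 = 36)
A = -1440 (A = (4*(-10))*36 = -40*36 = -1440)
D(1, -5)**3*N(-18, 16) + A = (-1/3)**3*9 - 1440 = -1/27*9 - 1440 = -1/3 - 1440 = -4321/3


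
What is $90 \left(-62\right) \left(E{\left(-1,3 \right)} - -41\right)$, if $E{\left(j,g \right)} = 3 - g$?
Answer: $-228780$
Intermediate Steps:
$90 \left(-62\right) \left(E{\left(-1,3 \right)} - -41\right) = 90 \left(-62\right) \left(\left(3 - 3\right) - -41\right) = - 5580 \left(\left(3 - 3\right) + 41\right) = - 5580 \left(0 + 41\right) = \left(-5580\right) 41 = -228780$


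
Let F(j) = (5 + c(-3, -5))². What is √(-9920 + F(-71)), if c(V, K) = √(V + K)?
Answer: √(-9903 + 20*I*√2) ≈ 0.1421 + 99.514*I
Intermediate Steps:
c(V, K) = √(K + V)
F(j) = (5 + 2*I*√2)² (F(j) = (5 + √(-5 - 3))² = (5 + √(-8))² = (5 + 2*I*√2)²)
√(-9920 + F(-71)) = √(-9920 + (17 + 20*I*√2)) = √(-9903 + 20*I*√2)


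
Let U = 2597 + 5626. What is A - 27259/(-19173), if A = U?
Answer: 157686838/19173 ≈ 8224.4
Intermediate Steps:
U = 8223
A = 8223
A - 27259/(-19173) = 8223 - 27259/(-19173) = 8223 - 27259*(-1/19173) = 8223 + 27259/19173 = 157686838/19173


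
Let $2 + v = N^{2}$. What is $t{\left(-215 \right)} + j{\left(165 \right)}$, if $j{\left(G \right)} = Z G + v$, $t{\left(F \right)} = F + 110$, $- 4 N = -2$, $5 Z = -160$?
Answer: $- \frac{21547}{4} \approx -5386.8$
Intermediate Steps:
$Z = -32$ ($Z = \frac{1}{5} \left(-160\right) = -32$)
$N = \frac{1}{2}$ ($N = \left(- \frac{1}{4}\right) \left(-2\right) = \frac{1}{2} \approx 0.5$)
$v = - \frac{7}{4}$ ($v = -2 + \left(\frac{1}{2}\right)^{2} = -2 + \frac{1}{4} = - \frac{7}{4} \approx -1.75$)
$t{\left(F \right)} = 110 + F$
$j{\left(G \right)} = - \frac{7}{4} - 32 G$ ($j{\left(G \right)} = - 32 G - \frac{7}{4} = - \frac{7}{4} - 32 G$)
$t{\left(-215 \right)} + j{\left(165 \right)} = \left(110 - 215\right) - \frac{21127}{4} = -105 - \frac{21127}{4} = - \frac{21547}{4}$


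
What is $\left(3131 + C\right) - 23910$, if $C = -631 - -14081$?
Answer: $-7329$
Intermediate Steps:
$C = 13450$ ($C = -631 + 14081 = 13450$)
$\left(3131 + C\right) - 23910 = \left(3131 + 13450\right) - 23910 = 16581 - 23910 = -7329$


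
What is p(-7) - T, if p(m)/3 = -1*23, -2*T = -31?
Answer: -169/2 ≈ -84.500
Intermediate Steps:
T = 31/2 (T = -½*(-31) = 31/2 ≈ 15.500)
p(m) = -69 (p(m) = 3*(-1*23) = 3*(-23) = -69)
p(-7) - T = -69 - 1*31/2 = -69 - 31/2 = -169/2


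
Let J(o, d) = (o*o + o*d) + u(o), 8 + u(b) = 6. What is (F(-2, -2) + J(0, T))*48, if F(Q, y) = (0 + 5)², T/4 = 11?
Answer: 1104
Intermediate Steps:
T = 44 (T = 4*11 = 44)
u(b) = -2 (u(b) = -8 + 6 = -2)
F(Q, y) = 25 (F(Q, y) = 5² = 25)
J(o, d) = -2 + o² + d*o (J(o, d) = (o*o + o*d) - 2 = (o² + d*o) - 2 = -2 + o² + d*o)
(F(-2, -2) + J(0, T))*48 = (25 + (-2 + 0² + 44*0))*48 = (25 + (-2 + 0 + 0))*48 = (25 - 2)*48 = 23*48 = 1104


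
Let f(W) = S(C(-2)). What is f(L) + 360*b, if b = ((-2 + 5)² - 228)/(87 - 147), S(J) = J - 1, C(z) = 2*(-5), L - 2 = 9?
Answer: 1303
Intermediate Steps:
L = 11 (L = 2 + 9 = 11)
C(z) = -10
S(J) = -1 + J
f(W) = -11 (f(W) = -1 - 10 = -11)
b = 73/20 (b = (3² - 228)/(-60) = (9 - 228)*(-1/60) = -219*(-1/60) = 73/20 ≈ 3.6500)
f(L) + 360*b = -11 + 360*(73/20) = -11 + 1314 = 1303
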